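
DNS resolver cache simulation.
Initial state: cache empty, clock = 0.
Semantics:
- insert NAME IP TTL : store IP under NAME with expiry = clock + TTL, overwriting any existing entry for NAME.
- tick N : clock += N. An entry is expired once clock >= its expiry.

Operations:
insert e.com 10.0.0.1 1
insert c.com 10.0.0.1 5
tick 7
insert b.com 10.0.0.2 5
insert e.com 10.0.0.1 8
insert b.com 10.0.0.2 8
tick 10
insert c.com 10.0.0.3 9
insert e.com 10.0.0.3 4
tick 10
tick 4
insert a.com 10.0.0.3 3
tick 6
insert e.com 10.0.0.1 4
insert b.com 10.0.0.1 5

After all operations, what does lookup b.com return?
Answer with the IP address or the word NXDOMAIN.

Op 1: insert e.com -> 10.0.0.1 (expiry=0+1=1). clock=0
Op 2: insert c.com -> 10.0.0.1 (expiry=0+5=5). clock=0
Op 3: tick 7 -> clock=7. purged={c.com,e.com}
Op 4: insert b.com -> 10.0.0.2 (expiry=7+5=12). clock=7
Op 5: insert e.com -> 10.0.0.1 (expiry=7+8=15). clock=7
Op 6: insert b.com -> 10.0.0.2 (expiry=7+8=15). clock=7
Op 7: tick 10 -> clock=17. purged={b.com,e.com}
Op 8: insert c.com -> 10.0.0.3 (expiry=17+9=26). clock=17
Op 9: insert e.com -> 10.0.0.3 (expiry=17+4=21). clock=17
Op 10: tick 10 -> clock=27. purged={c.com,e.com}
Op 11: tick 4 -> clock=31.
Op 12: insert a.com -> 10.0.0.3 (expiry=31+3=34). clock=31
Op 13: tick 6 -> clock=37. purged={a.com}
Op 14: insert e.com -> 10.0.0.1 (expiry=37+4=41). clock=37
Op 15: insert b.com -> 10.0.0.1 (expiry=37+5=42). clock=37
lookup b.com: present, ip=10.0.0.1 expiry=42 > clock=37

Answer: 10.0.0.1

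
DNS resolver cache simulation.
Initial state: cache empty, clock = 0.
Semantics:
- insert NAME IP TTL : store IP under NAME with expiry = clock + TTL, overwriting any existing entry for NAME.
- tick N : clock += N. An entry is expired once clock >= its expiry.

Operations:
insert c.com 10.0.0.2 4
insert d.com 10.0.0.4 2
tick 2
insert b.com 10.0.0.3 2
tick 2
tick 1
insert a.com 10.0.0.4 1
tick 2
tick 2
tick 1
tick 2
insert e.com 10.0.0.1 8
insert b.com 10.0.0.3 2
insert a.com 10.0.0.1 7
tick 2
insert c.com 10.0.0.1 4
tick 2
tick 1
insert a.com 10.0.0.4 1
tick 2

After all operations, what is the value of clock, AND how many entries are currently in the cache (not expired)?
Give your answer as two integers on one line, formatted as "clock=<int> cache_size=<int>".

Op 1: insert c.com -> 10.0.0.2 (expiry=0+4=4). clock=0
Op 2: insert d.com -> 10.0.0.4 (expiry=0+2=2). clock=0
Op 3: tick 2 -> clock=2. purged={d.com}
Op 4: insert b.com -> 10.0.0.3 (expiry=2+2=4). clock=2
Op 5: tick 2 -> clock=4. purged={b.com,c.com}
Op 6: tick 1 -> clock=5.
Op 7: insert a.com -> 10.0.0.4 (expiry=5+1=6). clock=5
Op 8: tick 2 -> clock=7. purged={a.com}
Op 9: tick 2 -> clock=9.
Op 10: tick 1 -> clock=10.
Op 11: tick 2 -> clock=12.
Op 12: insert e.com -> 10.0.0.1 (expiry=12+8=20). clock=12
Op 13: insert b.com -> 10.0.0.3 (expiry=12+2=14). clock=12
Op 14: insert a.com -> 10.0.0.1 (expiry=12+7=19). clock=12
Op 15: tick 2 -> clock=14. purged={b.com}
Op 16: insert c.com -> 10.0.0.1 (expiry=14+4=18). clock=14
Op 17: tick 2 -> clock=16.
Op 18: tick 1 -> clock=17.
Op 19: insert a.com -> 10.0.0.4 (expiry=17+1=18). clock=17
Op 20: tick 2 -> clock=19. purged={a.com,c.com}
Final clock = 19
Final cache (unexpired): {e.com} -> size=1

Answer: clock=19 cache_size=1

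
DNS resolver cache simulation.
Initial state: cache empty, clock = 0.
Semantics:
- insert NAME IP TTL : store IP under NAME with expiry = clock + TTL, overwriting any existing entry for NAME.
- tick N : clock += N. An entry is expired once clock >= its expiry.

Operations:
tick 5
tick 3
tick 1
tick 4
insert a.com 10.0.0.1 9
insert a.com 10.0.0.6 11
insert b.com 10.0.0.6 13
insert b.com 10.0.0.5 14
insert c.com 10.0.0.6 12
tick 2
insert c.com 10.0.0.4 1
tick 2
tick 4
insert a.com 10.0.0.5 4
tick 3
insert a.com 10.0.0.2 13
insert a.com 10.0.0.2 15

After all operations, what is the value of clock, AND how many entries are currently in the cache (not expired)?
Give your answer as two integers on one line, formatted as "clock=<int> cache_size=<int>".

Op 1: tick 5 -> clock=5.
Op 2: tick 3 -> clock=8.
Op 3: tick 1 -> clock=9.
Op 4: tick 4 -> clock=13.
Op 5: insert a.com -> 10.0.0.1 (expiry=13+9=22). clock=13
Op 6: insert a.com -> 10.0.0.6 (expiry=13+11=24). clock=13
Op 7: insert b.com -> 10.0.0.6 (expiry=13+13=26). clock=13
Op 8: insert b.com -> 10.0.0.5 (expiry=13+14=27). clock=13
Op 9: insert c.com -> 10.0.0.6 (expiry=13+12=25). clock=13
Op 10: tick 2 -> clock=15.
Op 11: insert c.com -> 10.0.0.4 (expiry=15+1=16). clock=15
Op 12: tick 2 -> clock=17. purged={c.com}
Op 13: tick 4 -> clock=21.
Op 14: insert a.com -> 10.0.0.5 (expiry=21+4=25). clock=21
Op 15: tick 3 -> clock=24.
Op 16: insert a.com -> 10.0.0.2 (expiry=24+13=37). clock=24
Op 17: insert a.com -> 10.0.0.2 (expiry=24+15=39). clock=24
Final clock = 24
Final cache (unexpired): {a.com,b.com} -> size=2

Answer: clock=24 cache_size=2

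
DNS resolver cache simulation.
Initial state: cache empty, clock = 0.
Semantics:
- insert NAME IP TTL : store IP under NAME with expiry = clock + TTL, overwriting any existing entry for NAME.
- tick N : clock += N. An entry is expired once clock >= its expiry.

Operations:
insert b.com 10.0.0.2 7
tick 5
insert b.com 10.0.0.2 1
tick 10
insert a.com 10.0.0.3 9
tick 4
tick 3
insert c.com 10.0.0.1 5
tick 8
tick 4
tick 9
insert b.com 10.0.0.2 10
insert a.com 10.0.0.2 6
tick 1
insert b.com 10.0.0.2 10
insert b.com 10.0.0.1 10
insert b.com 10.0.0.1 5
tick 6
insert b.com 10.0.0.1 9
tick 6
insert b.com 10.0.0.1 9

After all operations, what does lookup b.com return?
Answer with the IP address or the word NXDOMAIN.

Op 1: insert b.com -> 10.0.0.2 (expiry=0+7=7). clock=0
Op 2: tick 5 -> clock=5.
Op 3: insert b.com -> 10.0.0.2 (expiry=5+1=6). clock=5
Op 4: tick 10 -> clock=15. purged={b.com}
Op 5: insert a.com -> 10.0.0.3 (expiry=15+9=24). clock=15
Op 6: tick 4 -> clock=19.
Op 7: tick 3 -> clock=22.
Op 8: insert c.com -> 10.0.0.1 (expiry=22+5=27). clock=22
Op 9: tick 8 -> clock=30. purged={a.com,c.com}
Op 10: tick 4 -> clock=34.
Op 11: tick 9 -> clock=43.
Op 12: insert b.com -> 10.0.0.2 (expiry=43+10=53). clock=43
Op 13: insert a.com -> 10.0.0.2 (expiry=43+6=49). clock=43
Op 14: tick 1 -> clock=44.
Op 15: insert b.com -> 10.0.0.2 (expiry=44+10=54). clock=44
Op 16: insert b.com -> 10.0.0.1 (expiry=44+10=54). clock=44
Op 17: insert b.com -> 10.0.0.1 (expiry=44+5=49). clock=44
Op 18: tick 6 -> clock=50. purged={a.com,b.com}
Op 19: insert b.com -> 10.0.0.1 (expiry=50+9=59). clock=50
Op 20: tick 6 -> clock=56.
Op 21: insert b.com -> 10.0.0.1 (expiry=56+9=65). clock=56
lookup b.com: present, ip=10.0.0.1 expiry=65 > clock=56

Answer: 10.0.0.1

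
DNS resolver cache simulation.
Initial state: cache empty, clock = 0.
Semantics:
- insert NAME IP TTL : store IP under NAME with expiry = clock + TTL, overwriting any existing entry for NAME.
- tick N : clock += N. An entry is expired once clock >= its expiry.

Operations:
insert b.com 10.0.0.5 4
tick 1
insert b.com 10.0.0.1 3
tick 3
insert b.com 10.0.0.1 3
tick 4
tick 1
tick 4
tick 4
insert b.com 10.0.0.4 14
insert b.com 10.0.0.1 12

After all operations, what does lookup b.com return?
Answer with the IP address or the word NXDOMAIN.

Answer: 10.0.0.1

Derivation:
Op 1: insert b.com -> 10.0.0.5 (expiry=0+4=4). clock=0
Op 2: tick 1 -> clock=1.
Op 3: insert b.com -> 10.0.0.1 (expiry=1+3=4). clock=1
Op 4: tick 3 -> clock=4. purged={b.com}
Op 5: insert b.com -> 10.0.0.1 (expiry=4+3=7). clock=4
Op 6: tick 4 -> clock=8. purged={b.com}
Op 7: tick 1 -> clock=9.
Op 8: tick 4 -> clock=13.
Op 9: tick 4 -> clock=17.
Op 10: insert b.com -> 10.0.0.4 (expiry=17+14=31). clock=17
Op 11: insert b.com -> 10.0.0.1 (expiry=17+12=29). clock=17
lookup b.com: present, ip=10.0.0.1 expiry=29 > clock=17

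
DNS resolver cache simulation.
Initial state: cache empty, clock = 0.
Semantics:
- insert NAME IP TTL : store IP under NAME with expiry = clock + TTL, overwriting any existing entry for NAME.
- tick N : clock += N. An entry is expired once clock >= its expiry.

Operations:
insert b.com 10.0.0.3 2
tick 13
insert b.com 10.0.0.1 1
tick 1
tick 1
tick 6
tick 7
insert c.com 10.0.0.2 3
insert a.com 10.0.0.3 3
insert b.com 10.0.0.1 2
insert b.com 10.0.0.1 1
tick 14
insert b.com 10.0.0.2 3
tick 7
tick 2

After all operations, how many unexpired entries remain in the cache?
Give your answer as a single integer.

Answer: 0

Derivation:
Op 1: insert b.com -> 10.0.0.3 (expiry=0+2=2). clock=0
Op 2: tick 13 -> clock=13. purged={b.com}
Op 3: insert b.com -> 10.0.0.1 (expiry=13+1=14). clock=13
Op 4: tick 1 -> clock=14. purged={b.com}
Op 5: tick 1 -> clock=15.
Op 6: tick 6 -> clock=21.
Op 7: tick 7 -> clock=28.
Op 8: insert c.com -> 10.0.0.2 (expiry=28+3=31). clock=28
Op 9: insert a.com -> 10.0.0.3 (expiry=28+3=31). clock=28
Op 10: insert b.com -> 10.0.0.1 (expiry=28+2=30). clock=28
Op 11: insert b.com -> 10.0.0.1 (expiry=28+1=29). clock=28
Op 12: tick 14 -> clock=42. purged={a.com,b.com,c.com}
Op 13: insert b.com -> 10.0.0.2 (expiry=42+3=45). clock=42
Op 14: tick 7 -> clock=49. purged={b.com}
Op 15: tick 2 -> clock=51.
Final cache (unexpired): {} -> size=0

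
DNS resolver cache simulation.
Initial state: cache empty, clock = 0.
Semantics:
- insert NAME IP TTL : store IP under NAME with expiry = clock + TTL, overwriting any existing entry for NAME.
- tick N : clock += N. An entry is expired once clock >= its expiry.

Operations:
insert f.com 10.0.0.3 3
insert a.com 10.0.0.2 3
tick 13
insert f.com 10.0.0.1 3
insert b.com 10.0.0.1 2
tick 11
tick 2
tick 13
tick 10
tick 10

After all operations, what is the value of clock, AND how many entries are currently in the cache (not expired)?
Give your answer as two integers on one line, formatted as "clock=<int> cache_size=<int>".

Answer: clock=59 cache_size=0

Derivation:
Op 1: insert f.com -> 10.0.0.3 (expiry=0+3=3). clock=0
Op 2: insert a.com -> 10.0.0.2 (expiry=0+3=3). clock=0
Op 3: tick 13 -> clock=13. purged={a.com,f.com}
Op 4: insert f.com -> 10.0.0.1 (expiry=13+3=16). clock=13
Op 5: insert b.com -> 10.0.0.1 (expiry=13+2=15). clock=13
Op 6: tick 11 -> clock=24. purged={b.com,f.com}
Op 7: tick 2 -> clock=26.
Op 8: tick 13 -> clock=39.
Op 9: tick 10 -> clock=49.
Op 10: tick 10 -> clock=59.
Final clock = 59
Final cache (unexpired): {} -> size=0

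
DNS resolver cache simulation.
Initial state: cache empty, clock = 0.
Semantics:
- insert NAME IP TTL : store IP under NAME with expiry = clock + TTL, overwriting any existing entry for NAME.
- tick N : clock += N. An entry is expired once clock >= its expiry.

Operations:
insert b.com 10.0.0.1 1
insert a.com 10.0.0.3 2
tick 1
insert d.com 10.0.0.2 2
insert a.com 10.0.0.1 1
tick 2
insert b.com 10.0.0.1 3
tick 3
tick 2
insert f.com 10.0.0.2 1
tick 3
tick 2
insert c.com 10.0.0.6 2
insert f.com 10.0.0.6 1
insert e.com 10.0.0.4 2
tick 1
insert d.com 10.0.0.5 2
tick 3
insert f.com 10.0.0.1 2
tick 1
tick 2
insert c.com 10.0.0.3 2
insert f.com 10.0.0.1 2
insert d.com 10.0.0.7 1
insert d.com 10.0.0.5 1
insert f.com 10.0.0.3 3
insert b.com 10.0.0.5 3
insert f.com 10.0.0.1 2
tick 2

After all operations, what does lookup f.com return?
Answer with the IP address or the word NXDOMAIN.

Answer: NXDOMAIN

Derivation:
Op 1: insert b.com -> 10.0.0.1 (expiry=0+1=1). clock=0
Op 2: insert a.com -> 10.0.0.3 (expiry=0+2=2). clock=0
Op 3: tick 1 -> clock=1. purged={b.com}
Op 4: insert d.com -> 10.0.0.2 (expiry=1+2=3). clock=1
Op 5: insert a.com -> 10.0.0.1 (expiry=1+1=2). clock=1
Op 6: tick 2 -> clock=3. purged={a.com,d.com}
Op 7: insert b.com -> 10.0.0.1 (expiry=3+3=6). clock=3
Op 8: tick 3 -> clock=6. purged={b.com}
Op 9: tick 2 -> clock=8.
Op 10: insert f.com -> 10.0.0.2 (expiry=8+1=9). clock=8
Op 11: tick 3 -> clock=11. purged={f.com}
Op 12: tick 2 -> clock=13.
Op 13: insert c.com -> 10.0.0.6 (expiry=13+2=15). clock=13
Op 14: insert f.com -> 10.0.0.6 (expiry=13+1=14). clock=13
Op 15: insert e.com -> 10.0.0.4 (expiry=13+2=15). clock=13
Op 16: tick 1 -> clock=14. purged={f.com}
Op 17: insert d.com -> 10.0.0.5 (expiry=14+2=16). clock=14
Op 18: tick 3 -> clock=17. purged={c.com,d.com,e.com}
Op 19: insert f.com -> 10.0.0.1 (expiry=17+2=19). clock=17
Op 20: tick 1 -> clock=18.
Op 21: tick 2 -> clock=20. purged={f.com}
Op 22: insert c.com -> 10.0.0.3 (expiry=20+2=22). clock=20
Op 23: insert f.com -> 10.0.0.1 (expiry=20+2=22). clock=20
Op 24: insert d.com -> 10.0.0.7 (expiry=20+1=21). clock=20
Op 25: insert d.com -> 10.0.0.5 (expiry=20+1=21). clock=20
Op 26: insert f.com -> 10.0.0.3 (expiry=20+3=23). clock=20
Op 27: insert b.com -> 10.0.0.5 (expiry=20+3=23). clock=20
Op 28: insert f.com -> 10.0.0.1 (expiry=20+2=22). clock=20
Op 29: tick 2 -> clock=22. purged={c.com,d.com,f.com}
lookup f.com: not in cache (expired or never inserted)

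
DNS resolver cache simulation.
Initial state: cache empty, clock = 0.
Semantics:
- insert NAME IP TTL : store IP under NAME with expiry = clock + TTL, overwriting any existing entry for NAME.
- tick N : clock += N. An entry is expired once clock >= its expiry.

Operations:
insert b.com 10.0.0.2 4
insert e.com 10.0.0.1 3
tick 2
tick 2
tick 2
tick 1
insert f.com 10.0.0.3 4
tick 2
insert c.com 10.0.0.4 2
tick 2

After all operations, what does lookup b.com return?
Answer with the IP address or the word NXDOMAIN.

Op 1: insert b.com -> 10.0.0.2 (expiry=0+4=4). clock=0
Op 2: insert e.com -> 10.0.0.1 (expiry=0+3=3). clock=0
Op 3: tick 2 -> clock=2.
Op 4: tick 2 -> clock=4. purged={b.com,e.com}
Op 5: tick 2 -> clock=6.
Op 6: tick 1 -> clock=7.
Op 7: insert f.com -> 10.0.0.3 (expiry=7+4=11). clock=7
Op 8: tick 2 -> clock=9.
Op 9: insert c.com -> 10.0.0.4 (expiry=9+2=11). clock=9
Op 10: tick 2 -> clock=11. purged={c.com,f.com}
lookup b.com: not in cache (expired or never inserted)

Answer: NXDOMAIN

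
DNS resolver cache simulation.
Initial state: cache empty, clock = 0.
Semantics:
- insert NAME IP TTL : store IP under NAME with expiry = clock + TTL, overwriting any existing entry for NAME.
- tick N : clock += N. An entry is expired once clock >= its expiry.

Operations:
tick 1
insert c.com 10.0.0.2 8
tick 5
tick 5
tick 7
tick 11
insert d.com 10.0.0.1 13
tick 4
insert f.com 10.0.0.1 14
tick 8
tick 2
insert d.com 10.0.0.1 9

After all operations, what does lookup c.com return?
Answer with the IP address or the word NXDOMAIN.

Op 1: tick 1 -> clock=1.
Op 2: insert c.com -> 10.0.0.2 (expiry=1+8=9). clock=1
Op 3: tick 5 -> clock=6.
Op 4: tick 5 -> clock=11. purged={c.com}
Op 5: tick 7 -> clock=18.
Op 6: tick 11 -> clock=29.
Op 7: insert d.com -> 10.0.0.1 (expiry=29+13=42). clock=29
Op 8: tick 4 -> clock=33.
Op 9: insert f.com -> 10.0.0.1 (expiry=33+14=47). clock=33
Op 10: tick 8 -> clock=41.
Op 11: tick 2 -> clock=43. purged={d.com}
Op 12: insert d.com -> 10.0.0.1 (expiry=43+9=52). clock=43
lookup c.com: not in cache (expired or never inserted)

Answer: NXDOMAIN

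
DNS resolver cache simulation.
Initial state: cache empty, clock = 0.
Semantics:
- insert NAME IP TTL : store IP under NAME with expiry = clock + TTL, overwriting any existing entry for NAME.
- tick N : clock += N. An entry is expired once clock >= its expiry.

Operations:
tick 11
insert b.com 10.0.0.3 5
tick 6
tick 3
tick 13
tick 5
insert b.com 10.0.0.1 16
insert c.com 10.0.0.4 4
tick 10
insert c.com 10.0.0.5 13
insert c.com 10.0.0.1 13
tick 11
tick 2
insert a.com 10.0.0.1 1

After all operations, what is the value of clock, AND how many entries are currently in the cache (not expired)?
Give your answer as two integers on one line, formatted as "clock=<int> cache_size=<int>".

Answer: clock=61 cache_size=1

Derivation:
Op 1: tick 11 -> clock=11.
Op 2: insert b.com -> 10.0.0.3 (expiry=11+5=16). clock=11
Op 3: tick 6 -> clock=17. purged={b.com}
Op 4: tick 3 -> clock=20.
Op 5: tick 13 -> clock=33.
Op 6: tick 5 -> clock=38.
Op 7: insert b.com -> 10.0.0.1 (expiry=38+16=54). clock=38
Op 8: insert c.com -> 10.0.0.4 (expiry=38+4=42). clock=38
Op 9: tick 10 -> clock=48. purged={c.com}
Op 10: insert c.com -> 10.0.0.5 (expiry=48+13=61). clock=48
Op 11: insert c.com -> 10.0.0.1 (expiry=48+13=61). clock=48
Op 12: tick 11 -> clock=59. purged={b.com}
Op 13: tick 2 -> clock=61. purged={c.com}
Op 14: insert a.com -> 10.0.0.1 (expiry=61+1=62). clock=61
Final clock = 61
Final cache (unexpired): {a.com} -> size=1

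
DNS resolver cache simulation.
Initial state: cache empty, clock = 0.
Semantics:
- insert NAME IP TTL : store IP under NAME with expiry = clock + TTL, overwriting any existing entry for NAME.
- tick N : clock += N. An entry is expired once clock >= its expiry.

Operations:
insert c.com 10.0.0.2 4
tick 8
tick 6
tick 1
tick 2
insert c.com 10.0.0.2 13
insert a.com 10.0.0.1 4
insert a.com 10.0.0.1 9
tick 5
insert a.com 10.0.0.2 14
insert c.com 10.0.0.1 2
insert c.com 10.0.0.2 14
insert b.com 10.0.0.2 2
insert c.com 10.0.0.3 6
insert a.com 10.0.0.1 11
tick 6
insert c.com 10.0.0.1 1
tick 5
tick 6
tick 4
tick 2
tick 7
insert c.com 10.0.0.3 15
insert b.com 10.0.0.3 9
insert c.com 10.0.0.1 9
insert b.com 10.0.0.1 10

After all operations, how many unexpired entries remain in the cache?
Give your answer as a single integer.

Answer: 2

Derivation:
Op 1: insert c.com -> 10.0.0.2 (expiry=0+4=4). clock=0
Op 2: tick 8 -> clock=8. purged={c.com}
Op 3: tick 6 -> clock=14.
Op 4: tick 1 -> clock=15.
Op 5: tick 2 -> clock=17.
Op 6: insert c.com -> 10.0.0.2 (expiry=17+13=30). clock=17
Op 7: insert a.com -> 10.0.0.1 (expiry=17+4=21). clock=17
Op 8: insert a.com -> 10.0.0.1 (expiry=17+9=26). clock=17
Op 9: tick 5 -> clock=22.
Op 10: insert a.com -> 10.0.0.2 (expiry=22+14=36). clock=22
Op 11: insert c.com -> 10.0.0.1 (expiry=22+2=24). clock=22
Op 12: insert c.com -> 10.0.0.2 (expiry=22+14=36). clock=22
Op 13: insert b.com -> 10.0.0.2 (expiry=22+2=24). clock=22
Op 14: insert c.com -> 10.0.0.3 (expiry=22+6=28). clock=22
Op 15: insert a.com -> 10.0.0.1 (expiry=22+11=33). clock=22
Op 16: tick 6 -> clock=28. purged={b.com,c.com}
Op 17: insert c.com -> 10.0.0.1 (expiry=28+1=29). clock=28
Op 18: tick 5 -> clock=33. purged={a.com,c.com}
Op 19: tick 6 -> clock=39.
Op 20: tick 4 -> clock=43.
Op 21: tick 2 -> clock=45.
Op 22: tick 7 -> clock=52.
Op 23: insert c.com -> 10.0.0.3 (expiry=52+15=67). clock=52
Op 24: insert b.com -> 10.0.0.3 (expiry=52+9=61). clock=52
Op 25: insert c.com -> 10.0.0.1 (expiry=52+9=61). clock=52
Op 26: insert b.com -> 10.0.0.1 (expiry=52+10=62). clock=52
Final cache (unexpired): {b.com,c.com} -> size=2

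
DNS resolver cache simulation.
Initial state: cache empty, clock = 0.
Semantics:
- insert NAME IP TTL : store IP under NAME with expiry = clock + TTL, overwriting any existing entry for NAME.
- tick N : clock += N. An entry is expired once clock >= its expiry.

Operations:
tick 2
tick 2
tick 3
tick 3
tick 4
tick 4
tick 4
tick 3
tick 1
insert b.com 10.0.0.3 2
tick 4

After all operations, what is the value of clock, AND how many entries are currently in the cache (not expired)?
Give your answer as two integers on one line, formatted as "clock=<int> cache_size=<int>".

Answer: clock=30 cache_size=0

Derivation:
Op 1: tick 2 -> clock=2.
Op 2: tick 2 -> clock=4.
Op 3: tick 3 -> clock=7.
Op 4: tick 3 -> clock=10.
Op 5: tick 4 -> clock=14.
Op 6: tick 4 -> clock=18.
Op 7: tick 4 -> clock=22.
Op 8: tick 3 -> clock=25.
Op 9: tick 1 -> clock=26.
Op 10: insert b.com -> 10.0.0.3 (expiry=26+2=28). clock=26
Op 11: tick 4 -> clock=30. purged={b.com}
Final clock = 30
Final cache (unexpired): {} -> size=0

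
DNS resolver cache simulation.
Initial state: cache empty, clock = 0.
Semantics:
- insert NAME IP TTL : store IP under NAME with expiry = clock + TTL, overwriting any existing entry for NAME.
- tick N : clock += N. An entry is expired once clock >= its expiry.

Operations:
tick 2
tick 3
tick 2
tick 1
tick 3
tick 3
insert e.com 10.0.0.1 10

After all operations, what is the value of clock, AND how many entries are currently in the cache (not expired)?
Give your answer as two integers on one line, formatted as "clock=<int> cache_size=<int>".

Op 1: tick 2 -> clock=2.
Op 2: tick 3 -> clock=5.
Op 3: tick 2 -> clock=7.
Op 4: tick 1 -> clock=8.
Op 5: tick 3 -> clock=11.
Op 6: tick 3 -> clock=14.
Op 7: insert e.com -> 10.0.0.1 (expiry=14+10=24). clock=14
Final clock = 14
Final cache (unexpired): {e.com} -> size=1

Answer: clock=14 cache_size=1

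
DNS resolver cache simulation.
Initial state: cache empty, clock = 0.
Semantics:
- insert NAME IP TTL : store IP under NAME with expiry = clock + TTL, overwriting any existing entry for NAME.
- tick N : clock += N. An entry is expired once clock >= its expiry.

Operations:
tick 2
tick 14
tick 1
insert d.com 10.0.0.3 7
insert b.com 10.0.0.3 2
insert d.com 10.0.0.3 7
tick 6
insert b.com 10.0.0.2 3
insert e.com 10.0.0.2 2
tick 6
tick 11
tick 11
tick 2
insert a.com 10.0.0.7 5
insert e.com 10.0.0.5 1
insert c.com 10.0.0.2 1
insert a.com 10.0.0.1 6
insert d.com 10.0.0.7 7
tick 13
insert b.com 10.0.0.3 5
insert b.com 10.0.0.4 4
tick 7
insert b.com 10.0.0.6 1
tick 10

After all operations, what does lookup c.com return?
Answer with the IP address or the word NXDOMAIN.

Answer: NXDOMAIN

Derivation:
Op 1: tick 2 -> clock=2.
Op 2: tick 14 -> clock=16.
Op 3: tick 1 -> clock=17.
Op 4: insert d.com -> 10.0.0.3 (expiry=17+7=24). clock=17
Op 5: insert b.com -> 10.0.0.3 (expiry=17+2=19). clock=17
Op 6: insert d.com -> 10.0.0.3 (expiry=17+7=24). clock=17
Op 7: tick 6 -> clock=23. purged={b.com}
Op 8: insert b.com -> 10.0.0.2 (expiry=23+3=26). clock=23
Op 9: insert e.com -> 10.0.0.2 (expiry=23+2=25). clock=23
Op 10: tick 6 -> clock=29. purged={b.com,d.com,e.com}
Op 11: tick 11 -> clock=40.
Op 12: tick 11 -> clock=51.
Op 13: tick 2 -> clock=53.
Op 14: insert a.com -> 10.0.0.7 (expiry=53+5=58). clock=53
Op 15: insert e.com -> 10.0.0.5 (expiry=53+1=54). clock=53
Op 16: insert c.com -> 10.0.0.2 (expiry=53+1=54). clock=53
Op 17: insert a.com -> 10.0.0.1 (expiry=53+6=59). clock=53
Op 18: insert d.com -> 10.0.0.7 (expiry=53+7=60). clock=53
Op 19: tick 13 -> clock=66. purged={a.com,c.com,d.com,e.com}
Op 20: insert b.com -> 10.0.0.3 (expiry=66+5=71). clock=66
Op 21: insert b.com -> 10.0.0.4 (expiry=66+4=70). clock=66
Op 22: tick 7 -> clock=73. purged={b.com}
Op 23: insert b.com -> 10.0.0.6 (expiry=73+1=74). clock=73
Op 24: tick 10 -> clock=83. purged={b.com}
lookup c.com: not in cache (expired or never inserted)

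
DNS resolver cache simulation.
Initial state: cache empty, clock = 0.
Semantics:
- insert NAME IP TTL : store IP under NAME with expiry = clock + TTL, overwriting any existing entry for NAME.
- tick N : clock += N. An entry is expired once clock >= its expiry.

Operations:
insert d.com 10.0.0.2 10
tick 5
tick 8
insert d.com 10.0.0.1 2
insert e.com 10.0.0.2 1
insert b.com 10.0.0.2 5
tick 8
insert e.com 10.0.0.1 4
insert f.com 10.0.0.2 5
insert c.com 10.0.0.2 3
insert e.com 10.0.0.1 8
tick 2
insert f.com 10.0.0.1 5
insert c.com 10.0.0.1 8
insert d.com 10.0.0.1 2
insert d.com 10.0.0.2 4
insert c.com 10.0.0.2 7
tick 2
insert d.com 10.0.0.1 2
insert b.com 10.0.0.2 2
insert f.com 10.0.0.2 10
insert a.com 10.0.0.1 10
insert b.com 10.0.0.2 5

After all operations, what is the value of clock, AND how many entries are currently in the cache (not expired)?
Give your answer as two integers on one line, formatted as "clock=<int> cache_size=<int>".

Answer: clock=25 cache_size=6

Derivation:
Op 1: insert d.com -> 10.0.0.2 (expiry=0+10=10). clock=0
Op 2: tick 5 -> clock=5.
Op 3: tick 8 -> clock=13. purged={d.com}
Op 4: insert d.com -> 10.0.0.1 (expiry=13+2=15). clock=13
Op 5: insert e.com -> 10.0.0.2 (expiry=13+1=14). clock=13
Op 6: insert b.com -> 10.0.0.2 (expiry=13+5=18). clock=13
Op 7: tick 8 -> clock=21. purged={b.com,d.com,e.com}
Op 8: insert e.com -> 10.0.0.1 (expiry=21+4=25). clock=21
Op 9: insert f.com -> 10.0.0.2 (expiry=21+5=26). clock=21
Op 10: insert c.com -> 10.0.0.2 (expiry=21+3=24). clock=21
Op 11: insert e.com -> 10.0.0.1 (expiry=21+8=29). clock=21
Op 12: tick 2 -> clock=23.
Op 13: insert f.com -> 10.0.0.1 (expiry=23+5=28). clock=23
Op 14: insert c.com -> 10.0.0.1 (expiry=23+8=31). clock=23
Op 15: insert d.com -> 10.0.0.1 (expiry=23+2=25). clock=23
Op 16: insert d.com -> 10.0.0.2 (expiry=23+4=27). clock=23
Op 17: insert c.com -> 10.0.0.2 (expiry=23+7=30). clock=23
Op 18: tick 2 -> clock=25.
Op 19: insert d.com -> 10.0.0.1 (expiry=25+2=27). clock=25
Op 20: insert b.com -> 10.0.0.2 (expiry=25+2=27). clock=25
Op 21: insert f.com -> 10.0.0.2 (expiry=25+10=35). clock=25
Op 22: insert a.com -> 10.0.0.1 (expiry=25+10=35). clock=25
Op 23: insert b.com -> 10.0.0.2 (expiry=25+5=30). clock=25
Final clock = 25
Final cache (unexpired): {a.com,b.com,c.com,d.com,e.com,f.com} -> size=6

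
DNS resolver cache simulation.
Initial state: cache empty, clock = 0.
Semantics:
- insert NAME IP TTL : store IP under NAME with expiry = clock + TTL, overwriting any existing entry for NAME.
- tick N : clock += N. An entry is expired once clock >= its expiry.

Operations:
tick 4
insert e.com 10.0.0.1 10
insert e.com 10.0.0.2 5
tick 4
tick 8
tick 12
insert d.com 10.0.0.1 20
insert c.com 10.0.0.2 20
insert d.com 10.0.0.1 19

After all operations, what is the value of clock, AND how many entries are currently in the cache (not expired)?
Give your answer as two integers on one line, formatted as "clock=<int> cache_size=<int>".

Op 1: tick 4 -> clock=4.
Op 2: insert e.com -> 10.0.0.1 (expiry=4+10=14). clock=4
Op 3: insert e.com -> 10.0.0.2 (expiry=4+5=9). clock=4
Op 4: tick 4 -> clock=8.
Op 5: tick 8 -> clock=16. purged={e.com}
Op 6: tick 12 -> clock=28.
Op 7: insert d.com -> 10.0.0.1 (expiry=28+20=48). clock=28
Op 8: insert c.com -> 10.0.0.2 (expiry=28+20=48). clock=28
Op 9: insert d.com -> 10.0.0.1 (expiry=28+19=47). clock=28
Final clock = 28
Final cache (unexpired): {c.com,d.com} -> size=2

Answer: clock=28 cache_size=2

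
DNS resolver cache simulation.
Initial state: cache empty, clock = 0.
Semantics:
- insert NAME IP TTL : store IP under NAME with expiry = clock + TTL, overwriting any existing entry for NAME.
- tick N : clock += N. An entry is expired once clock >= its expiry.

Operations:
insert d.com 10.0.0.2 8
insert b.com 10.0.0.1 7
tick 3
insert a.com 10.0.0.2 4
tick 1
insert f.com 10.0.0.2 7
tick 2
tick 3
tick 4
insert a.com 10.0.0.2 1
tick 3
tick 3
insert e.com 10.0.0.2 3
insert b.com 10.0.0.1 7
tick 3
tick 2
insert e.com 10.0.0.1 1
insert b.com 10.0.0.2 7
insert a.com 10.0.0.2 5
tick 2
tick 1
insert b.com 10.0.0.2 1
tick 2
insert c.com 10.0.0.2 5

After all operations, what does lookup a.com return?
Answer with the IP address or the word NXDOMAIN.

Op 1: insert d.com -> 10.0.0.2 (expiry=0+8=8). clock=0
Op 2: insert b.com -> 10.0.0.1 (expiry=0+7=7). clock=0
Op 3: tick 3 -> clock=3.
Op 4: insert a.com -> 10.0.0.2 (expiry=3+4=7). clock=3
Op 5: tick 1 -> clock=4.
Op 6: insert f.com -> 10.0.0.2 (expiry=4+7=11). clock=4
Op 7: tick 2 -> clock=6.
Op 8: tick 3 -> clock=9. purged={a.com,b.com,d.com}
Op 9: tick 4 -> clock=13. purged={f.com}
Op 10: insert a.com -> 10.0.0.2 (expiry=13+1=14). clock=13
Op 11: tick 3 -> clock=16. purged={a.com}
Op 12: tick 3 -> clock=19.
Op 13: insert e.com -> 10.0.0.2 (expiry=19+3=22). clock=19
Op 14: insert b.com -> 10.0.0.1 (expiry=19+7=26). clock=19
Op 15: tick 3 -> clock=22. purged={e.com}
Op 16: tick 2 -> clock=24.
Op 17: insert e.com -> 10.0.0.1 (expiry=24+1=25). clock=24
Op 18: insert b.com -> 10.0.0.2 (expiry=24+7=31). clock=24
Op 19: insert a.com -> 10.0.0.2 (expiry=24+5=29). clock=24
Op 20: tick 2 -> clock=26. purged={e.com}
Op 21: tick 1 -> clock=27.
Op 22: insert b.com -> 10.0.0.2 (expiry=27+1=28). clock=27
Op 23: tick 2 -> clock=29. purged={a.com,b.com}
Op 24: insert c.com -> 10.0.0.2 (expiry=29+5=34). clock=29
lookup a.com: not in cache (expired or never inserted)

Answer: NXDOMAIN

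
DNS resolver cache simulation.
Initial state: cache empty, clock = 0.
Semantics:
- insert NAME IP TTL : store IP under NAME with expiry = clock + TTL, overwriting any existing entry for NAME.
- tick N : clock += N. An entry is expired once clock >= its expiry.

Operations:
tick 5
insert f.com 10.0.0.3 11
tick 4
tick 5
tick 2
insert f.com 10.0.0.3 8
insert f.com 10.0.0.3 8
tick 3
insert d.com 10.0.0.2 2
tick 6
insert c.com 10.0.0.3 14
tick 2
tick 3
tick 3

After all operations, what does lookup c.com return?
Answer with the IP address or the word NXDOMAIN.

Answer: 10.0.0.3

Derivation:
Op 1: tick 5 -> clock=5.
Op 2: insert f.com -> 10.0.0.3 (expiry=5+11=16). clock=5
Op 3: tick 4 -> clock=9.
Op 4: tick 5 -> clock=14.
Op 5: tick 2 -> clock=16. purged={f.com}
Op 6: insert f.com -> 10.0.0.3 (expiry=16+8=24). clock=16
Op 7: insert f.com -> 10.0.0.3 (expiry=16+8=24). clock=16
Op 8: tick 3 -> clock=19.
Op 9: insert d.com -> 10.0.0.2 (expiry=19+2=21). clock=19
Op 10: tick 6 -> clock=25. purged={d.com,f.com}
Op 11: insert c.com -> 10.0.0.3 (expiry=25+14=39). clock=25
Op 12: tick 2 -> clock=27.
Op 13: tick 3 -> clock=30.
Op 14: tick 3 -> clock=33.
lookup c.com: present, ip=10.0.0.3 expiry=39 > clock=33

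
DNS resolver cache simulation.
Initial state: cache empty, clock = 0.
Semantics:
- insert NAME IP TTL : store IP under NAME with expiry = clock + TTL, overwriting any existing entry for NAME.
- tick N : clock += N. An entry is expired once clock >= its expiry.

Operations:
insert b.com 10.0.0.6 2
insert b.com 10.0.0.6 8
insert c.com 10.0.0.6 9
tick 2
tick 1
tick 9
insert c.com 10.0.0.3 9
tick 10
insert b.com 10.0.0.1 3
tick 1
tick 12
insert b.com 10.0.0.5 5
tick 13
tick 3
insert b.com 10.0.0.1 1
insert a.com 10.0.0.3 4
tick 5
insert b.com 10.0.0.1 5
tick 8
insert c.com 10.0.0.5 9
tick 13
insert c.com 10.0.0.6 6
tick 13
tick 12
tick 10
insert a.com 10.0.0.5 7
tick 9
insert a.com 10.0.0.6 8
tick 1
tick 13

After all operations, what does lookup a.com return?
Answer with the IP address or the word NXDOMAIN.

Answer: NXDOMAIN

Derivation:
Op 1: insert b.com -> 10.0.0.6 (expiry=0+2=2). clock=0
Op 2: insert b.com -> 10.0.0.6 (expiry=0+8=8). clock=0
Op 3: insert c.com -> 10.0.0.6 (expiry=0+9=9). clock=0
Op 4: tick 2 -> clock=2.
Op 5: tick 1 -> clock=3.
Op 6: tick 9 -> clock=12. purged={b.com,c.com}
Op 7: insert c.com -> 10.0.0.3 (expiry=12+9=21). clock=12
Op 8: tick 10 -> clock=22. purged={c.com}
Op 9: insert b.com -> 10.0.0.1 (expiry=22+3=25). clock=22
Op 10: tick 1 -> clock=23.
Op 11: tick 12 -> clock=35. purged={b.com}
Op 12: insert b.com -> 10.0.0.5 (expiry=35+5=40). clock=35
Op 13: tick 13 -> clock=48. purged={b.com}
Op 14: tick 3 -> clock=51.
Op 15: insert b.com -> 10.0.0.1 (expiry=51+1=52). clock=51
Op 16: insert a.com -> 10.0.0.3 (expiry=51+4=55). clock=51
Op 17: tick 5 -> clock=56. purged={a.com,b.com}
Op 18: insert b.com -> 10.0.0.1 (expiry=56+5=61). clock=56
Op 19: tick 8 -> clock=64. purged={b.com}
Op 20: insert c.com -> 10.0.0.5 (expiry=64+9=73). clock=64
Op 21: tick 13 -> clock=77. purged={c.com}
Op 22: insert c.com -> 10.0.0.6 (expiry=77+6=83). clock=77
Op 23: tick 13 -> clock=90. purged={c.com}
Op 24: tick 12 -> clock=102.
Op 25: tick 10 -> clock=112.
Op 26: insert a.com -> 10.0.0.5 (expiry=112+7=119). clock=112
Op 27: tick 9 -> clock=121. purged={a.com}
Op 28: insert a.com -> 10.0.0.6 (expiry=121+8=129). clock=121
Op 29: tick 1 -> clock=122.
Op 30: tick 13 -> clock=135. purged={a.com}
lookup a.com: not in cache (expired or never inserted)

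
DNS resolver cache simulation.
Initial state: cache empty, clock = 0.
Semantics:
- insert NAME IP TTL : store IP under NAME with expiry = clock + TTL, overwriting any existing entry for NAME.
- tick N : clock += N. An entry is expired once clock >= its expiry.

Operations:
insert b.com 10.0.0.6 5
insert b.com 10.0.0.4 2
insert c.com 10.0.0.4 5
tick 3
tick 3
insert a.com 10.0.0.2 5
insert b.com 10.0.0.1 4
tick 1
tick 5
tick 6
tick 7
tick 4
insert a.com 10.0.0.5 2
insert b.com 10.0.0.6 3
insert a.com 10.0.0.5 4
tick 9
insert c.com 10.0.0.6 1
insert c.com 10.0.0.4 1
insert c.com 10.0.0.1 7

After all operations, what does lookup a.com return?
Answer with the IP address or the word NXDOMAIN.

Answer: NXDOMAIN

Derivation:
Op 1: insert b.com -> 10.0.0.6 (expiry=0+5=5). clock=0
Op 2: insert b.com -> 10.0.0.4 (expiry=0+2=2). clock=0
Op 3: insert c.com -> 10.0.0.4 (expiry=0+5=5). clock=0
Op 4: tick 3 -> clock=3. purged={b.com}
Op 5: tick 3 -> clock=6. purged={c.com}
Op 6: insert a.com -> 10.0.0.2 (expiry=6+5=11). clock=6
Op 7: insert b.com -> 10.0.0.1 (expiry=6+4=10). clock=6
Op 8: tick 1 -> clock=7.
Op 9: tick 5 -> clock=12. purged={a.com,b.com}
Op 10: tick 6 -> clock=18.
Op 11: tick 7 -> clock=25.
Op 12: tick 4 -> clock=29.
Op 13: insert a.com -> 10.0.0.5 (expiry=29+2=31). clock=29
Op 14: insert b.com -> 10.0.0.6 (expiry=29+3=32). clock=29
Op 15: insert a.com -> 10.0.0.5 (expiry=29+4=33). clock=29
Op 16: tick 9 -> clock=38. purged={a.com,b.com}
Op 17: insert c.com -> 10.0.0.6 (expiry=38+1=39). clock=38
Op 18: insert c.com -> 10.0.0.4 (expiry=38+1=39). clock=38
Op 19: insert c.com -> 10.0.0.1 (expiry=38+7=45). clock=38
lookup a.com: not in cache (expired or never inserted)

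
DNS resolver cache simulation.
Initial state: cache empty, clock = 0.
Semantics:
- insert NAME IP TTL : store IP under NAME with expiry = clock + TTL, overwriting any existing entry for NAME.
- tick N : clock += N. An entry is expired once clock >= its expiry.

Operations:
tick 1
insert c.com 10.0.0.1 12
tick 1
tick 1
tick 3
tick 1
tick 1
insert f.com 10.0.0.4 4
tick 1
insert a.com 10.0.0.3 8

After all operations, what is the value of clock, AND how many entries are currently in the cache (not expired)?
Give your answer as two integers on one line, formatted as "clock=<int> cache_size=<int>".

Answer: clock=9 cache_size=3

Derivation:
Op 1: tick 1 -> clock=1.
Op 2: insert c.com -> 10.0.0.1 (expiry=1+12=13). clock=1
Op 3: tick 1 -> clock=2.
Op 4: tick 1 -> clock=3.
Op 5: tick 3 -> clock=6.
Op 6: tick 1 -> clock=7.
Op 7: tick 1 -> clock=8.
Op 8: insert f.com -> 10.0.0.4 (expiry=8+4=12). clock=8
Op 9: tick 1 -> clock=9.
Op 10: insert a.com -> 10.0.0.3 (expiry=9+8=17). clock=9
Final clock = 9
Final cache (unexpired): {a.com,c.com,f.com} -> size=3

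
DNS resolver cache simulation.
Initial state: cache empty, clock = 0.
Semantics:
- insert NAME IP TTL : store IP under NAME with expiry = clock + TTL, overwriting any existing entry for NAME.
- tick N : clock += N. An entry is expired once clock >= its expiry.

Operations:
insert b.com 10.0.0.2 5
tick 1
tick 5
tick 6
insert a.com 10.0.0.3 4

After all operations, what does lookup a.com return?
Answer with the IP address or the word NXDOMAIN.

Answer: 10.0.0.3

Derivation:
Op 1: insert b.com -> 10.0.0.2 (expiry=0+5=5). clock=0
Op 2: tick 1 -> clock=1.
Op 3: tick 5 -> clock=6. purged={b.com}
Op 4: tick 6 -> clock=12.
Op 5: insert a.com -> 10.0.0.3 (expiry=12+4=16). clock=12
lookup a.com: present, ip=10.0.0.3 expiry=16 > clock=12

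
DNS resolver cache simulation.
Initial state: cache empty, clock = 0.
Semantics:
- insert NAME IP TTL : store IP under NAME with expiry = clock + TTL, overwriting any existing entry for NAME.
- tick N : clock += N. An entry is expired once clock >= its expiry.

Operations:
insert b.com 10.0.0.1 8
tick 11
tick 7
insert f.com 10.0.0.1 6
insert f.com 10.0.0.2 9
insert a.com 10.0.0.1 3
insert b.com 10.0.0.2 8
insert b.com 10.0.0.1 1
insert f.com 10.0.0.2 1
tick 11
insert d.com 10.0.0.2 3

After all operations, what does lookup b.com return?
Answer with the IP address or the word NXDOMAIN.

Op 1: insert b.com -> 10.0.0.1 (expiry=0+8=8). clock=0
Op 2: tick 11 -> clock=11. purged={b.com}
Op 3: tick 7 -> clock=18.
Op 4: insert f.com -> 10.0.0.1 (expiry=18+6=24). clock=18
Op 5: insert f.com -> 10.0.0.2 (expiry=18+9=27). clock=18
Op 6: insert a.com -> 10.0.0.1 (expiry=18+3=21). clock=18
Op 7: insert b.com -> 10.0.0.2 (expiry=18+8=26). clock=18
Op 8: insert b.com -> 10.0.0.1 (expiry=18+1=19). clock=18
Op 9: insert f.com -> 10.0.0.2 (expiry=18+1=19). clock=18
Op 10: tick 11 -> clock=29. purged={a.com,b.com,f.com}
Op 11: insert d.com -> 10.0.0.2 (expiry=29+3=32). clock=29
lookup b.com: not in cache (expired or never inserted)

Answer: NXDOMAIN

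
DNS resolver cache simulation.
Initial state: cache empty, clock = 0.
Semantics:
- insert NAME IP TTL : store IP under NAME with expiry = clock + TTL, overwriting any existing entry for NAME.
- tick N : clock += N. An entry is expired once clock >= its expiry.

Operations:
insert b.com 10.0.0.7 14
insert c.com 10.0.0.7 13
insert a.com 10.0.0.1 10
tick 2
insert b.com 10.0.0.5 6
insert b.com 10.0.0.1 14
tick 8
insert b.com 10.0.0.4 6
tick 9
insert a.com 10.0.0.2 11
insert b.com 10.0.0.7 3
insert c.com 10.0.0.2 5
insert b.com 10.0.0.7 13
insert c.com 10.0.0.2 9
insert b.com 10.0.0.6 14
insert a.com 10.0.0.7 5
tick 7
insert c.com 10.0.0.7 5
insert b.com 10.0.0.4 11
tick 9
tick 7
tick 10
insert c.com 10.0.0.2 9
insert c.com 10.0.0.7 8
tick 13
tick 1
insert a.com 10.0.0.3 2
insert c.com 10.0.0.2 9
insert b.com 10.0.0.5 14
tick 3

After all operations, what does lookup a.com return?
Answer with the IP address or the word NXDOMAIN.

Answer: NXDOMAIN

Derivation:
Op 1: insert b.com -> 10.0.0.7 (expiry=0+14=14). clock=0
Op 2: insert c.com -> 10.0.0.7 (expiry=0+13=13). clock=0
Op 3: insert a.com -> 10.0.0.1 (expiry=0+10=10). clock=0
Op 4: tick 2 -> clock=2.
Op 5: insert b.com -> 10.0.0.5 (expiry=2+6=8). clock=2
Op 6: insert b.com -> 10.0.0.1 (expiry=2+14=16). clock=2
Op 7: tick 8 -> clock=10. purged={a.com}
Op 8: insert b.com -> 10.0.0.4 (expiry=10+6=16). clock=10
Op 9: tick 9 -> clock=19. purged={b.com,c.com}
Op 10: insert a.com -> 10.0.0.2 (expiry=19+11=30). clock=19
Op 11: insert b.com -> 10.0.0.7 (expiry=19+3=22). clock=19
Op 12: insert c.com -> 10.0.0.2 (expiry=19+5=24). clock=19
Op 13: insert b.com -> 10.0.0.7 (expiry=19+13=32). clock=19
Op 14: insert c.com -> 10.0.0.2 (expiry=19+9=28). clock=19
Op 15: insert b.com -> 10.0.0.6 (expiry=19+14=33). clock=19
Op 16: insert a.com -> 10.0.0.7 (expiry=19+5=24). clock=19
Op 17: tick 7 -> clock=26. purged={a.com}
Op 18: insert c.com -> 10.0.0.7 (expiry=26+5=31). clock=26
Op 19: insert b.com -> 10.0.0.4 (expiry=26+11=37). clock=26
Op 20: tick 9 -> clock=35. purged={c.com}
Op 21: tick 7 -> clock=42. purged={b.com}
Op 22: tick 10 -> clock=52.
Op 23: insert c.com -> 10.0.0.2 (expiry=52+9=61). clock=52
Op 24: insert c.com -> 10.0.0.7 (expiry=52+8=60). clock=52
Op 25: tick 13 -> clock=65. purged={c.com}
Op 26: tick 1 -> clock=66.
Op 27: insert a.com -> 10.0.0.3 (expiry=66+2=68). clock=66
Op 28: insert c.com -> 10.0.0.2 (expiry=66+9=75). clock=66
Op 29: insert b.com -> 10.0.0.5 (expiry=66+14=80). clock=66
Op 30: tick 3 -> clock=69. purged={a.com}
lookup a.com: not in cache (expired or never inserted)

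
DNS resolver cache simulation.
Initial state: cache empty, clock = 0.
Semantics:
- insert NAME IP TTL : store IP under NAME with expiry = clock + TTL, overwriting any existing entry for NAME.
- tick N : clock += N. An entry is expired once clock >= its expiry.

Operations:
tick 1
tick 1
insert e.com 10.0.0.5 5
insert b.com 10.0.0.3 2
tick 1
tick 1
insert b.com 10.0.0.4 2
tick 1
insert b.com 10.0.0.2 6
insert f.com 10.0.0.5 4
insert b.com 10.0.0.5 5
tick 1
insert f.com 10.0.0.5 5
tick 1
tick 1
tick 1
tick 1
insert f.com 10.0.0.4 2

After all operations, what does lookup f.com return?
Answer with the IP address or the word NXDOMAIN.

Op 1: tick 1 -> clock=1.
Op 2: tick 1 -> clock=2.
Op 3: insert e.com -> 10.0.0.5 (expiry=2+5=7). clock=2
Op 4: insert b.com -> 10.0.0.3 (expiry=2+2=4). clock=2
Op 5: tick 1 -> clock=3.
Op 6: tick 1 -> clock=4. purged={b.com}
Op 7: insert b.com -> 10.0.0.4 (expiry=4+2=6). clock=4
Op 8: tick 1 -> clock=5.
Op 9: insert b.com -> 10.0.0.2 (expiry=5+6=11). clock=5
Op 10: insert f.com -> 10.0.0.5 (expiry=5+4=9). clock=5
Op 11: insert b.com -> 10.0.0.5 (expiry=5+5=10). clock=5
Op 12: tick 1 -> clock=6.
Op 13: insert f.com -> 10.0.0.5 (expiry=6+5=11). clock=6
Op 14: tick 1 -> clock=7. purged={e.com}
Op 15: tick 1 -> clock=8.
Op 16: tick 1 -> clock=9.
Op 17: tick 1 -> clock=10. purged={b.com}
Op 18: insert f.com -> 10.0.0.4 (expiry=10+2=12). clock=10
lookup f.com: present, ip=10.0.0.4 expiry=12 > clock=10

Answer: 10.0.0.4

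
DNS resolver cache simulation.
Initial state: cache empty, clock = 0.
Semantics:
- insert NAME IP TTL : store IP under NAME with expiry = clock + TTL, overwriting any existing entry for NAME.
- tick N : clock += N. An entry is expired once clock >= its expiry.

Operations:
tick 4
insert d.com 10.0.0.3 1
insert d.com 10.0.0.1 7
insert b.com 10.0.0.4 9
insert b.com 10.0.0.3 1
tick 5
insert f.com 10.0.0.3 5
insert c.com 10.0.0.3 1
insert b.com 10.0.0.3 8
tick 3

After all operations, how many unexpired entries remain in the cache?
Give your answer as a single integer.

Answer: 2

Derivation:
Op 1: tick 4 -> clock=4.
Op 2: insert d.com -> 10.0.0.3 (expiry=4+1=5). clock=4
Op 3: insert d.com -> 10.0.0.1 (expiry=4+7=11). clock=4
Op 4: insert b.com -> 10.0.0.4 (expiry=4+9=13). clock=4
Op 5: insert b.com -> 10.0.0.3 (expiry=4+1=5). clock=4
Op 6: tick 5 -> clock=9. purged={b.com}
Op 7: insert f.com -> 10.0.0.3 (expiry=9+5=14). clock=9
Op 8: insert c.com -> 10.0.0.3 (expiry=9+1=10). clock=9
Op 9: insert b.com -> 10.0.0.3 (expiry=9+8=17). clock=9
Op 10: tick 3 -> clock=12. purged={c.com,d.com}
Final cache (unexpired): {b.com,f.com} -> size=2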